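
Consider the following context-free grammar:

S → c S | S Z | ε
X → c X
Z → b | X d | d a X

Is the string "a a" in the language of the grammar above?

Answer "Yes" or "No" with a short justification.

No - no valid derivation exists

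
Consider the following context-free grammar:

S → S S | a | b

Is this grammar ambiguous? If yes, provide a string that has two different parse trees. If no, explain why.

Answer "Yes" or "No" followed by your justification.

Yes - the string 'a a b b b b' has two distinct leftmost derivations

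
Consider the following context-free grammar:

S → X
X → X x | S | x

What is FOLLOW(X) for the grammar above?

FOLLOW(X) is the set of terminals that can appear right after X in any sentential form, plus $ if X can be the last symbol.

We compute FOLLOW(X) using the standard algorithm.
FOLLOW(S) starts with {$}.
FIRST(S) = {x}
FIRST(X) = {x}
FOLLOW(S) = {$, x}
FOLLOW(X) = {$, x}
Therefore, FOLLOW(X) = {$, x}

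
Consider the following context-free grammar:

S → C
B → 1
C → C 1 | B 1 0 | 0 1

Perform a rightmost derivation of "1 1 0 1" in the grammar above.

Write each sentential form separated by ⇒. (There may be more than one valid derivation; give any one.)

S ⇒ C ⇒ C 1 ⇒ B 1 0 1 ⇒ 1 1 0 1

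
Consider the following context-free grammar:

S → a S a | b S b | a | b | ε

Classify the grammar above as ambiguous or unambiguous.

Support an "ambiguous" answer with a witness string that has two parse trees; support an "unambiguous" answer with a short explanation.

Unambiguous - every string in the language has a unique parse tree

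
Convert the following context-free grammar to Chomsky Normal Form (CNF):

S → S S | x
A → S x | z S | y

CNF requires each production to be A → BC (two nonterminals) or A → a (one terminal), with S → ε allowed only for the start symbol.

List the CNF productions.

S → x; TX → x; TZ → z; A → y; S → S S; A → S TX; A → TZ S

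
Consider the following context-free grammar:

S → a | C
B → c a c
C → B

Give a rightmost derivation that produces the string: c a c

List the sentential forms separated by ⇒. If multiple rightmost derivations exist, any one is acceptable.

S ⇒ C ⇒ B ⇒ c a c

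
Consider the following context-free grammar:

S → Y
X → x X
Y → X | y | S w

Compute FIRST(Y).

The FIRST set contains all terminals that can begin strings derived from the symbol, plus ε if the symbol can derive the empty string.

We compute FIRST(Y) using the standard algorithm.
FIRST(S) = {x, y}
FIRST(X) = {x}
FIRST(Y) = {x, y}
Therefore, FIRST(Y) = {x, y}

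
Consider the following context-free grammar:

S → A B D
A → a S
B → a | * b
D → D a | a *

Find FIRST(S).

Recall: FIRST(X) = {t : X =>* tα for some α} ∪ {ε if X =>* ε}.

We compute FIRST(S) using the standard algorithm.
FIRST(A) = {a}
FIRST(B) = {*, a}
FIRST(D) = {a}
FIRST(S) = {a}
Therefore, FIRST(S) = {a}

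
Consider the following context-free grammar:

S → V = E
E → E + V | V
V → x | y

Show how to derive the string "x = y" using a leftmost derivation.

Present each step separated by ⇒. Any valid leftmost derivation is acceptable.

S ⇒ V = E ⇒ x = E ⇒ x = V ⇒ x = y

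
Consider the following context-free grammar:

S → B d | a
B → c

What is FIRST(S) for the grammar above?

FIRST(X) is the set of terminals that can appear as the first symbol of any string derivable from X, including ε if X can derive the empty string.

We compute FIRST(S) using the standard algorithm.
FIRST(B) = {c}
FIRST(S) = {a, c}
Therefore, FIRST(S) = {a, c}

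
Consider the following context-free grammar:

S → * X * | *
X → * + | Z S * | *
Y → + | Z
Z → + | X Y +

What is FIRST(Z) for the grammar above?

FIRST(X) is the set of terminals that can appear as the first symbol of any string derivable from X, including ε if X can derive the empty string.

We compute FIRST(Z) using the standard algorithm.
FIRST(S) = {*}
FIRST(X) = {*, +}
FIRST(Y) = {*, +}
FIRST(Z) = {*, +}
Therefore, FIRST(Z) = {*, +}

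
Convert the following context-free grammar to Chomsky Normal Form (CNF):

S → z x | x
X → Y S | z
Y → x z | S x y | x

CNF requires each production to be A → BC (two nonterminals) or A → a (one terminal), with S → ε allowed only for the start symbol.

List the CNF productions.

TZ → z; TX → x; S → x; X → z; TY → y; Y → x; S → TZ TX; X → Y S; Y → TX TZ; Y → S X0; X0 → TX TY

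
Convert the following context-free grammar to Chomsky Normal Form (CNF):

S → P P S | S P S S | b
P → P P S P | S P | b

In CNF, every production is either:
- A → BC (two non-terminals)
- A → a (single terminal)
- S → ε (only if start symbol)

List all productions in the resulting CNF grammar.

S → b; P → b; S → P X0; X0 → P S; S → S X1; X1 → P X2; X2 → S S; P → P X3; X3 → P X4; X4 → S P; P → S P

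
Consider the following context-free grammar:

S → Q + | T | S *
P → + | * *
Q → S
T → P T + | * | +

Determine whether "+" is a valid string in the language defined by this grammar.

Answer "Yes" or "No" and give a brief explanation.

Yes - a valid derivation exists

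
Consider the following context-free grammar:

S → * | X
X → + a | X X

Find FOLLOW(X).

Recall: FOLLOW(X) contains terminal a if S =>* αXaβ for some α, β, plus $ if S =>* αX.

We compute FOLLOW(X) using the standard algorithm.
FOLLOW(S) starts with {$}.
FIRST(S) = {*, +}
FIRST(X) = {+}
FOLLOW(S) = {$}
FOLLOW(X) = {$, +}
Therefore, FOLLOW(X) = {$, +}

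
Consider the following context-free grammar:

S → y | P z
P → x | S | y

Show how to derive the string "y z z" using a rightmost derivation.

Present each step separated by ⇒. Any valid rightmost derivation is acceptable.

S ⇒ P z ⇒ S z ⇒ P z z ⇒ y z z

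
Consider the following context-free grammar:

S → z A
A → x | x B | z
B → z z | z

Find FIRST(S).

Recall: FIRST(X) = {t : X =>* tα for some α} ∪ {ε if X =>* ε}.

We compute FIRST(S) using the standard algorithm.
FIRST(A) = {x, z}
FIRST(B) = {z}
FIRST(S) = {z}
Therefore, FIRST(S) = {z}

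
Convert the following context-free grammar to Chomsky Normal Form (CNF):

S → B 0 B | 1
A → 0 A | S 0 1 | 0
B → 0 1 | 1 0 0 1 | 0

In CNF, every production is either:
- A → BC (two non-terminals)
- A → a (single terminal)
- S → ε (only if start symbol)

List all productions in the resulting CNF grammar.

T0 → 0; S → 1; T1 → 1; A → 0; B → 0; S → B X0; X0 → T0 B; A → T0 A; A → S X1; X1 → T0 T1; B → T0 T1; B → T1 X2; X2 → T0 X3; X3 → T0 T1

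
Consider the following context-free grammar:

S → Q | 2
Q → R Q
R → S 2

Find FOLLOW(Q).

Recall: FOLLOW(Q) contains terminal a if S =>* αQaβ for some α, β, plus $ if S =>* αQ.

We compute FOLLOW(Q) using the standard algorithm.
FOLLOW(S) starts with {$}.
FIRST(Q) = {2}
FIRST(R) = {2}
FIRST(S) = {2}
FOLLOW(Q) = {$, 2}
FOLLOW(R) = {2}
FOLLOW(S) = {$, 2}
Therefore, FOLLOW(Q) = {$, 2}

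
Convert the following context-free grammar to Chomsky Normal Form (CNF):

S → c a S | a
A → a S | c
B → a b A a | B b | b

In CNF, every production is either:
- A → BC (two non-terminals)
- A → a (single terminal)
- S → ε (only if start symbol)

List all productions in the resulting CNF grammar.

TC → c; TA → a; S → a; A → c; TB → b; B → b; S → TC X0; X0 → TA S; A → TA S; B → TA X1; X1 → TB X2; X2 → A TA; B → B TB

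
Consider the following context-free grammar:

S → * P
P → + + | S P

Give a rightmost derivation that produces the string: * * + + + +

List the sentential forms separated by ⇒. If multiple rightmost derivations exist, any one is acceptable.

S ⇒ * P ⇒ * S P ⇒ * S + + ⇒ * * P + + ⇒ * * + + + +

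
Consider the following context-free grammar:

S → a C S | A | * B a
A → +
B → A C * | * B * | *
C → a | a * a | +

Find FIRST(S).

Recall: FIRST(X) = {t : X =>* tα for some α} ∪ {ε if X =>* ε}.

We compute FIRST(S) using the standard algorithm.
FIRST(A) = {+}
FIRST(B) = {*, +}
FIRST(C) = {+, a}
FIRST(S) = {*, +, a}
Therefore, FIRST(S) = {*, +, a}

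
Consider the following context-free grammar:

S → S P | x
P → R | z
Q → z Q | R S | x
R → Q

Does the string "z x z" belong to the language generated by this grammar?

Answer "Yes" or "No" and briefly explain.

No - no valid derivation exists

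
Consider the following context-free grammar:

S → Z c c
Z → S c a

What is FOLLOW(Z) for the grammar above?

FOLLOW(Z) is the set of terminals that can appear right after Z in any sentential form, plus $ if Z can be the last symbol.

We compute FOLLOW(Z) using the standard algorithm.
FOLLOW(S) starts with {$}.
FIRST(S) = {}
FIRST(Z) = {}
FOLLOW(S) = {$, c}
FOLLOW(Z) = {c}
Therefore, FOLLOW(Z) = {c}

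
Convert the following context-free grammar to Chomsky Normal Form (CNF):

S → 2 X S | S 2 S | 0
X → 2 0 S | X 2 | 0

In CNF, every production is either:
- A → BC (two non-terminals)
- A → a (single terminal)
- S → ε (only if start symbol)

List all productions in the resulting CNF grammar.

T2 → 2; S → 0; T0 → 0; X → 0; S → T2 X0; X0 → X S; S → S X1; X1 → T2 S; X → T2 X2; X2 → T0 S; X → X T2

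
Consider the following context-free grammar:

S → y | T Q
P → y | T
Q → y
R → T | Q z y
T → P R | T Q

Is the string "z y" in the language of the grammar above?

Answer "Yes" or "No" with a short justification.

No - no valid derivation exists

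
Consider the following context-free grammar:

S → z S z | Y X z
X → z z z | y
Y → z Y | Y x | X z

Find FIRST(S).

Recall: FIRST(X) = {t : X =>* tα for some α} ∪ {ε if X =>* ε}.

We compute FIRST(S) using the standard algorithm.
FIRST(S) = {y, z}
FIRST(X) = {y, z}
FIRST(Y) = {y, z}
Therefore, FIRST(S) = {y, z}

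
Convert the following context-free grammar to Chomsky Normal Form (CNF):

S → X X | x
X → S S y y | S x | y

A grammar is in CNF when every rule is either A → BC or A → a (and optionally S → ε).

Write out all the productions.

S → x; TY → y; TX → x; X → y; S → X X; X → S X0; X0 → S X1; X1 → TY TY; X → S TX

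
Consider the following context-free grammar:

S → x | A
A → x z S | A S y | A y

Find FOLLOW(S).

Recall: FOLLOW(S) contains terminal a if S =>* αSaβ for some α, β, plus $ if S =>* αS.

We compute FOLLOW(S) using the standard algorithm.
FOLLOW(S) starts with {$}.
FIRST(A) = {x}
FIRST(S) = {x}
FOLLOW(A) = {$, x, y}
FOLLOW(S) = {$, x, y}
Therefore, FOLLOW(S) = {$, x, y}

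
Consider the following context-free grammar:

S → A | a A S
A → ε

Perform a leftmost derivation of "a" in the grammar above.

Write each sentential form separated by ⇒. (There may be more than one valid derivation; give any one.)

S ⇒ a A S ⇒ a S ⇒ a A ⇒ a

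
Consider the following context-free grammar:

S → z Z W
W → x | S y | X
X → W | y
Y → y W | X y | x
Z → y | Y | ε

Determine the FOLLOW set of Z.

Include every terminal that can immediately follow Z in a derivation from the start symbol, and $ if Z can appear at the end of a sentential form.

We compute FOLLOW(Z) using the standard algorithm.
FOLLOW(S) starts with {$}.
FIRST(S) = {z}
FIRST(W) = {x, y, z}
FIRST(X) = {x, y, z}
FIRST(Y) = {x, y, z}
FIRST(Z) = {x, y, z, ε}
FOLLOW(S) = {$, y}
FOLLOW(W) = {$, x, y, z}
FOLLOW(X) = {$, x, y, z}
FOLLOW(Y) = {x, y, z}
FOLLOW(Z) = {x, y, z}
Therefore, FOLLOW(Z) = {x, y, z}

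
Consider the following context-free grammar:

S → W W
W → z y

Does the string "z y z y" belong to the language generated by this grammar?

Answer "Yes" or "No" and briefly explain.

Yes - a valid derivation exists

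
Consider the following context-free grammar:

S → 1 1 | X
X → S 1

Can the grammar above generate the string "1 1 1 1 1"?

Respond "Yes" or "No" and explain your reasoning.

Yes - a valid derivation exists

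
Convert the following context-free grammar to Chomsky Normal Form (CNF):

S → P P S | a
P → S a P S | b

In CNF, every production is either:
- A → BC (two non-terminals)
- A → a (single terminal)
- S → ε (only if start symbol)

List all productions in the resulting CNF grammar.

S → a; TA → a; P → b; S → P X0; X0 → P S; P → S X1; X1 → TA X2; X2 → P S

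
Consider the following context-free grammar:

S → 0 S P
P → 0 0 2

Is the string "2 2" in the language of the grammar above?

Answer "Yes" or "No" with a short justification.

No - no valid derivation exists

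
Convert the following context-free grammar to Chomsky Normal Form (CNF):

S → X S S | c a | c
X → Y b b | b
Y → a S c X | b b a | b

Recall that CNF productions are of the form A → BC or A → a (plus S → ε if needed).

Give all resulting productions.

TC → c; TA → a; S → c; TB → b; X → b; Y → b; S → X X0; X0 → S S; S → TC TA; X → Y X1; X1 → TB TB; Y → TA X2; X2 → S X3; X3 → TC X; Y → TB X4; X4 → TB TA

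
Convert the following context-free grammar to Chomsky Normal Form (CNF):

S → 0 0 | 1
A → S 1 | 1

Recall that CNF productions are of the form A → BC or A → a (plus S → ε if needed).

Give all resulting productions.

T0 → 0; S → 1; T1 → 1; A → 1; S → T0 T0; A → S T1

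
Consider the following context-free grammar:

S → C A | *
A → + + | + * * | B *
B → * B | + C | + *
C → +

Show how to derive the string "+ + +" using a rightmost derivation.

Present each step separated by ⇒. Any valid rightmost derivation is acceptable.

S ⇒ C A ⇒ C + + ⇒ + + +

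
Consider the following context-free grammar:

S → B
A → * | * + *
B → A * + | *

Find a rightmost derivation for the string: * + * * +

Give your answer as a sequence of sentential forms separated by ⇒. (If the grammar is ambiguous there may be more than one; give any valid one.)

S ⇒ B ⇒ A * + ⇒ * + * * +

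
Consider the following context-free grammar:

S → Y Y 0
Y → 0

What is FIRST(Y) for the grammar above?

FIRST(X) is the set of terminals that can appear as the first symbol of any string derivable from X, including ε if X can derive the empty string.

We compute FIRST(Y) using the standard algorithm.
FIRST(S) = {0}
FIRST(Y) = {0}
Therefore, FIRST(Y) = {0}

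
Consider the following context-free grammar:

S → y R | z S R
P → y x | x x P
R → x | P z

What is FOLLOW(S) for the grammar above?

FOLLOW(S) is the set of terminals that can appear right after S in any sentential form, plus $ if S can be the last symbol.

We compute FOLLOW(S) using the standard algorithm.
FOLLOW(S) starts with {$}.
FIRST(P) = {x, y}
FIRST(R) = {x, y}
FIRST(S) = {y, z}
FOLLOW(P) = {z}
FOLLOW(R) = {$, x, y}
FOLLOW(S) = {$, x, y}
Therefore, FOLLOW(S) = {$, x, y}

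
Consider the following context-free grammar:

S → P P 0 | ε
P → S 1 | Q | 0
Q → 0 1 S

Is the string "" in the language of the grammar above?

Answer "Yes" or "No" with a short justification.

Yes - a valid derivation exists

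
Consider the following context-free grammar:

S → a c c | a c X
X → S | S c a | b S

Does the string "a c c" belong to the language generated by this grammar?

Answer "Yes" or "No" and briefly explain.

Yes - a valid derivation exists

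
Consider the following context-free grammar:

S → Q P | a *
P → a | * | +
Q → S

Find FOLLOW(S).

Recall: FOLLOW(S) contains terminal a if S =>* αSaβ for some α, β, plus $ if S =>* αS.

We compute FOLLOW(S) using the standard algorithm.
FOLLOW(S) starts with {$}.
FIRST(P) = {*, +, a}
FIRST(Q) = {a}
FIRST(S) = {a}
FOLLOW(P) = {$, *, +, a}
FOLLOW(Q) = {*, +, a}
FOLLOW(S) = {$, *, +, a}
Therefore, FOLLOW(S) = {$, *, +, a}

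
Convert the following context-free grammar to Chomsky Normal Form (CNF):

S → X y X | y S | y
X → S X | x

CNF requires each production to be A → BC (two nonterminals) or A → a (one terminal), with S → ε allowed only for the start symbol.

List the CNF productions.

TY → y; S → y; X → x; S → X X0; X0 → TY X; S → TY S; X → S X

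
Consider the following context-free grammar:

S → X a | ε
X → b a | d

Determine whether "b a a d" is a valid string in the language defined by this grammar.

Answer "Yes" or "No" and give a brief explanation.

No - no valid derivation exists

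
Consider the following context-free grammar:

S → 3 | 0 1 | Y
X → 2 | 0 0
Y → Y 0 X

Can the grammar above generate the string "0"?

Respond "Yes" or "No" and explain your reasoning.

No - no valid derivation exists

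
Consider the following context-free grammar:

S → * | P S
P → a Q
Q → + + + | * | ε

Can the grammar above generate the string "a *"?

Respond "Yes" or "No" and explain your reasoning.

Yes - a valid derivation exists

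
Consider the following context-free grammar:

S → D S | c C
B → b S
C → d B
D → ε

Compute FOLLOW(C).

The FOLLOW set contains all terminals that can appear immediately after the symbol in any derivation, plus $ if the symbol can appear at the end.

We compute FOLLOW(C) using the standard algorithm.
FOLLOW(S) starts with {$}.
FIRST(B) = {b}
FIRST(C) = {d}
FIRST(D) = {ε}
FIRST(S) = {c}
FOLLOW(B) = {$}
FOLLOW(C) = {$}
FOLLOW(D) = {c}
FOLLOW(S) = {$}
Therefore, FOLLOW(C) = {$}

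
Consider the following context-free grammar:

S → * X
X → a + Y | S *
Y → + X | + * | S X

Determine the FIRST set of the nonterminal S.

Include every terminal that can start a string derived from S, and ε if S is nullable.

We compute FIRST(S) using the standard algorithm.
FIRST(S) = {*}
FIRST(X) = {*, a}
FIRST(Y) = {*, +}
Therefore, FIRST(S) = {*}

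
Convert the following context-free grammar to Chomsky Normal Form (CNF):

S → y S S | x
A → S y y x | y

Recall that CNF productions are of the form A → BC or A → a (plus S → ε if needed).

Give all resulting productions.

TY → y; S → x; TX → x; A → y; S → TY X0; X0 → S S; A → S X1; X1 → TY X2; X2 → TY TX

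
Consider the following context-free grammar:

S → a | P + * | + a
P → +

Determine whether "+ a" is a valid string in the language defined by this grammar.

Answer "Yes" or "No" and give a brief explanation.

Yes - a valid derivation exists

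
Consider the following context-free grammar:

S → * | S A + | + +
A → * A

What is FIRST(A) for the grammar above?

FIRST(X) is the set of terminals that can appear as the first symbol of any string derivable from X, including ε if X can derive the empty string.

We compute FIRST(A) using the standard algorithm.
FIRST(A) = {*}
FIRST(S) = {*, +}
Therefore, FIRST(A) = {*}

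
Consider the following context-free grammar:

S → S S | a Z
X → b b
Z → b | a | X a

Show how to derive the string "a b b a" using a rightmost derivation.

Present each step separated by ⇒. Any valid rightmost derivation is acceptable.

S ⇒ a Z ⇒ a X a ⇒ a b b a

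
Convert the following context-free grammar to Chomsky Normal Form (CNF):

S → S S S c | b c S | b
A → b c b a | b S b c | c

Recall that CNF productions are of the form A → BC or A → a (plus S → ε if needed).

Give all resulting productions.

TC → c; TB → b; S → b; TA → a; A → c; S → S X0; X0 → S X1; X1 → S TC; S → TB X2; X2 → TC S; A → TB X3; X3 → TC X4; X4 → TB TA; A → TB X5; X5 → S X6; X6 → TB TC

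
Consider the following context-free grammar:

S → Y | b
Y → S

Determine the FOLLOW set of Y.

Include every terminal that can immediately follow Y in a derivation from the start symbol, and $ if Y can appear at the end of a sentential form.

We compute FOLLOW(Y) using the standard algorithm.
FOLLOW(S) starts with {$}.
FIRST(S) = {b}
FIRST(Y) = {b}
FOLLOW(S) = {$}
FOLLOW(Y) = {$}
Therefore, FOLLOW(Y) = {$}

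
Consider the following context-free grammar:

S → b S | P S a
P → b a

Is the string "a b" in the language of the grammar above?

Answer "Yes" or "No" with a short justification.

No - no valid derivation exists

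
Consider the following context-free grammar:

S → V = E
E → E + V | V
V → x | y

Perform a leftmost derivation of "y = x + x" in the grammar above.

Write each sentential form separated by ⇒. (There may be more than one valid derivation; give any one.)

S ⇒ V = E ⇒ y = E ⇒ y = E + V ⇒ y = V + V ⇒ y = x + V ⇒ y = x + x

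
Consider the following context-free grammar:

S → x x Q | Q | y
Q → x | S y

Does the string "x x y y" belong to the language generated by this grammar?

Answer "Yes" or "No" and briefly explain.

Yes - a valid derivation exists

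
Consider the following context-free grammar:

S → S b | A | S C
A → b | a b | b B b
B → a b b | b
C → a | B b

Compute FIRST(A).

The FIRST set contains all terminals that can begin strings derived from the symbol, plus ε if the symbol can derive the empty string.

We compute FIRST(A) using the standard algorithm.
FIRST(A) = {a, b}
FIRST(B) = {a, b}
FIRST(C) = {a, b}
FIRST(S) = {a, b}
Therefore, FIRST(A) = {a, b}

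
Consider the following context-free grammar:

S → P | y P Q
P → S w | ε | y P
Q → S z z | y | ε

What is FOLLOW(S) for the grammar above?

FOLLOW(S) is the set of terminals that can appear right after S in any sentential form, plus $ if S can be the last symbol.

We compute FOLLOW(S) using the standard algorithm.
FOLLOW(S) starts with {$}.
FIRST(P) = {w, y, ε}
FIRST(Q) = {w, y, z, ε}
FIRST(S) = {w, y, ε}
FOLLOW(P) = {$, w, y, z}
FOLLOW(Q) = {$, w, z}
FOLLOW(S) = {$, w, z}
Therefore, FOLLOW(S) = {$, w, z}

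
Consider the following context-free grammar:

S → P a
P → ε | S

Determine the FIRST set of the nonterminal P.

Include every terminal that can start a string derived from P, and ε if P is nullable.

We compute FIRST(P) using the standard algorithm.
FIRST(P) = {a, ε}
FIRST(S) = {a}
Therefore, FIRST(P) = {a, ε}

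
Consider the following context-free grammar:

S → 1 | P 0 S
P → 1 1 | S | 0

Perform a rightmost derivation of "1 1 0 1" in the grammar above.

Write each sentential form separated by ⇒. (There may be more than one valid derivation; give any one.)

S ⇒ P 0 S ⇒ P 0 1 ⇒ 1 1 0 1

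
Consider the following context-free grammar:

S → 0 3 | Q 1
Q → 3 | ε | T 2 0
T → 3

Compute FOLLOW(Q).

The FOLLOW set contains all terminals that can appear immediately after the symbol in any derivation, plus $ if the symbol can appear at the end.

We compute FOLLOW(Q) using the standard algorithm.
FOLLOW(S) starts with {$}.
FIRST(Q) = {3, ε}
FIRST(S) = {0, 1, 3}
FIRST(T) = {3}
FOLLOW(Q) = {1}
FOLLOW(S) = {$}
FOLLOW(T) = {2}
Therefore, FOLLOW(Q) = {1}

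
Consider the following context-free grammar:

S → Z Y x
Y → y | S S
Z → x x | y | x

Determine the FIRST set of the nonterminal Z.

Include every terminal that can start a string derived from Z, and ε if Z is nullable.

We compute FIRST(Z) using the standard algorithm.
FIRST(S) = {x, y}
FIRST(Y) = {x, y}
FIRST(Z) = {x, y}
Therefore, FIRST(Z) = {x, y}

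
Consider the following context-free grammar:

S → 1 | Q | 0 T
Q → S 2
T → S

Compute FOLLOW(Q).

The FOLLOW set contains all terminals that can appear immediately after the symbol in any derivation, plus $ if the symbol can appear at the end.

We compute FOLLOW(Q) using the standard algorithm.
FOLLOW(S) starts with {$}.
FIRST(Q) = {0, 1}
FIRST(S) = {0, 1}
FIRST(T) = {0, 1}
FOLLOW(Q) = {$, 2}
FOLLOW(S) = {$, 2}
FOLLOW(T) = {$, 2}
Therefore, FOLLOW(Q) = {$, 2}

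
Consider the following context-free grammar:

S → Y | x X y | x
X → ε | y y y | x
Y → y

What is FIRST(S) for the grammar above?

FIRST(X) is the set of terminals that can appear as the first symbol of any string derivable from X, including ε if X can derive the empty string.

We compute FIRST(S) using the standard algorithm.
FIRST(S) = {x, y}
FIRST(X) = {x, y, ε}
FIRST(Y) = {y}
Therefore, FIRST(S) = {x, y}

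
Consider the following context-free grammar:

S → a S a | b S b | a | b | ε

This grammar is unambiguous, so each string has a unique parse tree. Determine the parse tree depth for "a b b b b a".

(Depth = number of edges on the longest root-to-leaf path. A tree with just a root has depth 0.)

4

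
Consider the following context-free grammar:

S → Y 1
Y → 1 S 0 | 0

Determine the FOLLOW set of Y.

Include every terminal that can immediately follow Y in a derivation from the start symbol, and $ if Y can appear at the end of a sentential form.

We compute FOLLOW(Y) using the standard algorithm.
FOLLOW(S) starts with {$}.
FIRST(S) = {0, 1}
FIRST(Y) = {0, 1}
FOLLOW(S) = {$, 0}
FOLLOW(Y) = {1}
Therefore, FOLLOW(Y) = {1}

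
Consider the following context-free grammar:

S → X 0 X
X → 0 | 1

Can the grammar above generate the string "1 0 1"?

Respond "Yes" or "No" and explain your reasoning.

Yes - a valid derivation exists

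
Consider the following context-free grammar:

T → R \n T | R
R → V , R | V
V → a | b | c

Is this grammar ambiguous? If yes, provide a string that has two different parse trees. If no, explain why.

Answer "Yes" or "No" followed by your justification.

No - the grammar is unambiguous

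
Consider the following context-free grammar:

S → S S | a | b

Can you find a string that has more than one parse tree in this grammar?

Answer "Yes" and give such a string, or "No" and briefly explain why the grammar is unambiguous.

Yes - the string 'a a a b a' has two distinct parse trees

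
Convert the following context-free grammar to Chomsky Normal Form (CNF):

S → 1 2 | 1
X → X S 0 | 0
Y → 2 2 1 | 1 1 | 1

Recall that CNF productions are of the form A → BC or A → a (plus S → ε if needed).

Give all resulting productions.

T1 → 1; T2 → 2; S → 1; T0 → 0; X → 0; Y → 1; S → T1 T2; X → X X0; X0 → S T0; Y → T2 X1; X1 → T2 T1; Y → T1 T1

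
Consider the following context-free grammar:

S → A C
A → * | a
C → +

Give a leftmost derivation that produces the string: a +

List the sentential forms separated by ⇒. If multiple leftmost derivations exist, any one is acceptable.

S ⇒ A C ⇒ a C ⇒ a +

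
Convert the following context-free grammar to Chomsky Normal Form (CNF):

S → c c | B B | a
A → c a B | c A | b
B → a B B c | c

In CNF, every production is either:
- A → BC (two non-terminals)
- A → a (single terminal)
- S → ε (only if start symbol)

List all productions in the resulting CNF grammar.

TC → c; S → a; TA → a; A → b; B → c; S → TC TC; S → B B; A → TC X0; X0 → TA B; A → TC A; B → TA X1; X1 → B X2; X2 → B TC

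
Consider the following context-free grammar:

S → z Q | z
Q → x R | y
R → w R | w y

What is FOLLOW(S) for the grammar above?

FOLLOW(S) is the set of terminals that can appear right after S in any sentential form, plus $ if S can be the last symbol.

We compute FOLLOW(S) using the standard algorithm.
FOLLOW(S) starts with {$}.
FIRST(Q) = {x, y}
FIRST(R) = {w}
FIRST(S) = {z}
FOLLOW(Q) = {$}
FOLLOW(R) = {$}
FOLLOW(S) = {$}
Therefore, FOLLOW(S) = {$}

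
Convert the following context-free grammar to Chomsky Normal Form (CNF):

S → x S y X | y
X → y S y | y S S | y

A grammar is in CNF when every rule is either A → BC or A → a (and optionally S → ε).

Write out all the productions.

TX → x; TY → y; S → y; X → y; S → TX X0; X0 → S X1; X1 → TY X; X → TY X2; X2 → S TY; X → TY X3; X3 → S S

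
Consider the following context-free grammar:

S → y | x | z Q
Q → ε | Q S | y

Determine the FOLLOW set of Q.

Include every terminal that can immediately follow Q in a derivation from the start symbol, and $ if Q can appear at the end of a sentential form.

We compute FOLLOW(Q) using the standard algorithm.
FOLLOW(S) starts with {$}.
FIRST(Q) = {x, y, z, ε}
FIRST(S) = {x, y, z}
FOLLOW(Q) = {$, x, y, z}
FOLLOW(S) = {$, x, y, z}
Therefore, FOLLOW(Q) = {$, x, y, z}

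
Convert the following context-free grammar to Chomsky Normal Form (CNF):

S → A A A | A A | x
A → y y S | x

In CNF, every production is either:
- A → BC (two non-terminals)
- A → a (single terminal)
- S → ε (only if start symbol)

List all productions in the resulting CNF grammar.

S → x; TY → y; A → x; S → A X0; X0 → A A; S → A A; A → TY X1; X1 → TY S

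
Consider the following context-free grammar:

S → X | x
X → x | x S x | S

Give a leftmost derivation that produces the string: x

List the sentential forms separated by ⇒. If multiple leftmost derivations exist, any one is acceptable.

S ⇒ X ⇒ S ⇒ X ⇒ x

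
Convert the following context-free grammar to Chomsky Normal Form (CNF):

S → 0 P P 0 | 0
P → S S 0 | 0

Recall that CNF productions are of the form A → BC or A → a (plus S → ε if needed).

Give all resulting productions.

T0 → 0; S → 0; P → 0; S → T0 X0; X0 → P X1; X1 → P T0; P → S X2; X2 → S T0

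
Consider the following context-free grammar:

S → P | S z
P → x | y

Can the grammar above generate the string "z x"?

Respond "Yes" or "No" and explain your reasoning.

No - no valid derivation exists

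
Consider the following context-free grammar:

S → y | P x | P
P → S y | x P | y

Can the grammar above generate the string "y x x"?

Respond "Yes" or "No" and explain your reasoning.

No - no valid derivation exists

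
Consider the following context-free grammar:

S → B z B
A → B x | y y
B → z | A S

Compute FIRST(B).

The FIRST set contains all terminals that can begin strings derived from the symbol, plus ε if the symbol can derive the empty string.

We compute FIRST(B) using the standard algorithm.
FIRST(A) = {y, z}
FIRST(B) = {y, z}
FIRST(S) = {y, z}
Therefore, FIRST(B) = {y, z}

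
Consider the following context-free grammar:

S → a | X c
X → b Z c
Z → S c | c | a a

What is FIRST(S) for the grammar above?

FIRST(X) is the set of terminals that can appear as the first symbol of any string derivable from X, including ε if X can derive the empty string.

We compute FIRST(S) using the standard algorithm.
FIRST(S) = {a, b}
FIRST(X) = {b}
FIRST(Z) = {a, b, c}
Therefore, FIRST(S) = {a, b}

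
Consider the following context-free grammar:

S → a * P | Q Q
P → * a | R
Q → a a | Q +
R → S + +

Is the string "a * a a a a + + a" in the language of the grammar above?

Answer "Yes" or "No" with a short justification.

No - no valid derivation exists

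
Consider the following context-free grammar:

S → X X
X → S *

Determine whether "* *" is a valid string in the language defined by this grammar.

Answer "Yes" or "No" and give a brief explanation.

No - no valid derivation exists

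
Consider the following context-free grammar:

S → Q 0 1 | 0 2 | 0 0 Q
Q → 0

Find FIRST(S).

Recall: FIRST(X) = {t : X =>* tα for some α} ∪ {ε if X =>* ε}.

We compute FIRST(S) using the standard algorithm.
FIRST(Q) = {0}
FIRST(S) = {0}
Therefore, FIRST(S) = {0}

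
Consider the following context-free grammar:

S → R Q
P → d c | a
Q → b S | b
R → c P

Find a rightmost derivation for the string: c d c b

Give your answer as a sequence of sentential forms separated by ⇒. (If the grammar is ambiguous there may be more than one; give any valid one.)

S ⇒ R Q ⇒ R b ⇒ c P b ⇒ c d c b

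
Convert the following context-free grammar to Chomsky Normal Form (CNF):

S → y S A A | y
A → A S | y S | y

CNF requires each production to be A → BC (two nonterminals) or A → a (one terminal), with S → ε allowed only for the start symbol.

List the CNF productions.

TY → y; S → y; A → y; S → TY X0; X0 → S X1; X1 → A A; A → A S; A → TY S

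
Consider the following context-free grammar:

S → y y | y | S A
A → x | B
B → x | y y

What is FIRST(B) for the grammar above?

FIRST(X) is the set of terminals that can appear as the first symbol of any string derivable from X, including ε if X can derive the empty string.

We compute FIRST(B) using the standard algorithm.
FIRST(A) = {x, y}
FIRST(B) = {x, y}
FIRST(S) = {y}
Therefore, FIRST(B) = {x, y}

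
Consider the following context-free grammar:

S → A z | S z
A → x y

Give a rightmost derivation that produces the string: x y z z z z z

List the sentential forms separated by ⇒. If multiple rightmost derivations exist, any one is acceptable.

S ⇒ S z ⇒ S z z ⇒ S z z z ⇒ S z z z z ⇒ A z z z z z ⇒ x y z z z z z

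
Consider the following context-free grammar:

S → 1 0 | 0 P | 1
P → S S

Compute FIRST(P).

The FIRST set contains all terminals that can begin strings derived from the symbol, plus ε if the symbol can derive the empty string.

We compute FIRST(P) using the standard algorithm.
FIRST(P) = {0, 1}
FIRST(S) = {0, 1}
Therefore, FIRST(P) = {0, 1}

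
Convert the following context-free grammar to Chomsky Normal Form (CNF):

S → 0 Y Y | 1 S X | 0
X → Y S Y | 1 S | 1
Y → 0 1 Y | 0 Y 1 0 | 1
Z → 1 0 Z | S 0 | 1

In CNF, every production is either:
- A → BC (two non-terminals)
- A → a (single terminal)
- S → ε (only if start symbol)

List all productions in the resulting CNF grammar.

T0 → 0; T1 → 1; S → 0; X → 1; Y → 1; Z → 1; S → T0 X0; X0 → Y Y; S → T1 X1; X1 → S X; X → Y X2; X2 → S Y; X → T1 S; Y → T0 X3; X3 → T1 Y; Y → T0 X4; X4 → Y X5; X5 → T1 T0; Z → T1 X6; X6 → T0 Z; Z → S T0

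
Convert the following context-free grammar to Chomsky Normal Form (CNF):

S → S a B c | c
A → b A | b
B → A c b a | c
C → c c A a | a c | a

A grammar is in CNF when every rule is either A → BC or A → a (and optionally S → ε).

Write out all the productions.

TA → a; TC → c; S → c; TB → b; A → b; B → c; C → a; S → S X0; X0 → TA X1; X1 → B TC; A → TB A; B → A X2; X2 → TC X3; X3 → TB TA; C → TC X4; X4 → TC X5; X5 → A TA; C → TA TC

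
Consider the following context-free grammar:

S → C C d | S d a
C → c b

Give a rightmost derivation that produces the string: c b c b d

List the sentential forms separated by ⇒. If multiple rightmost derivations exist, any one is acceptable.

S ⇒ C C d ⇒ C c b d ⇒ c b c b d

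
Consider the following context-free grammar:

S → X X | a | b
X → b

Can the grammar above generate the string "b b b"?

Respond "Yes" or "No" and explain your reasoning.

No - no valid derivation exists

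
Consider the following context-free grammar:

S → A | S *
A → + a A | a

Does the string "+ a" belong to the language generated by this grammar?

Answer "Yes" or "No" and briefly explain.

No - no valid derivation exists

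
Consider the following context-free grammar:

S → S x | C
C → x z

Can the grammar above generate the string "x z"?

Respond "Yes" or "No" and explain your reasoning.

Yes - a valid derivation exists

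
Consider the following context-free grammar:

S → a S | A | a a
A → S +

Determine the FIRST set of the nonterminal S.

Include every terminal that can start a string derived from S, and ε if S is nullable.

We compute FIRST(S) using the standard algorithm.
FIRST(A) = {a}
FIRST(S) = {a}
Therefore, FIRST(S) = {a}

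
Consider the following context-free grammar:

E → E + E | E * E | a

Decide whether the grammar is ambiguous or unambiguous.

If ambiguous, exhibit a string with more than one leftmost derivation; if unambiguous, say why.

Ambiguous - the string 'a * a * a + a' has two distinct leftmost derivations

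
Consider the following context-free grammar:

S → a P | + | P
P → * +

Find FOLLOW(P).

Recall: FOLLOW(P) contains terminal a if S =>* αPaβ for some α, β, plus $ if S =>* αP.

We compute FOLLOW(P) using the standard algorithm.
FOLLOW(S) starts with {$}.
FIRST(P) = {*}
FIRST(S) = {*, +, a}
FOLLOW(P) = {$}
FOLLOW(S) = {$}
Therefore, FOLLOW(P) = {$}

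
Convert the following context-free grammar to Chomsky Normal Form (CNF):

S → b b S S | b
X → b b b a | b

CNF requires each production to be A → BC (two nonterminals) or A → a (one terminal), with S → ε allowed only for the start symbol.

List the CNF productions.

TB → b; S → b; TA → a; X → b; S → TB X0; X0 → TB X1; X1 → S S; X → TB X2; X2 → TB X3; X3 → TB TA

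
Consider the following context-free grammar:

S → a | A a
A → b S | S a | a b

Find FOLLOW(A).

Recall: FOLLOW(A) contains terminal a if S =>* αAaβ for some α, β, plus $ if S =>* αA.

We compute FOLLOW(A) using the standard algorithm.
FOLLOW(S) starts with {$}.
FIRST(A) = {a, b}
FIRST(S) = {a, b}
FOLLOW(A) = {a}
FOLLOW(S) = {$, a}
Therefore, FOLLOW(A) = {a}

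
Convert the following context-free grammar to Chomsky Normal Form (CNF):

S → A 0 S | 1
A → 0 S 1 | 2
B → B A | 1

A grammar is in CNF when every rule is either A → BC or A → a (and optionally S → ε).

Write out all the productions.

T0 → 0; S → 1; T1 → 1; A → 2; B → 1; S → A X0; X0 → T0 S; A → T0 X1; X1 → S T1; B → B A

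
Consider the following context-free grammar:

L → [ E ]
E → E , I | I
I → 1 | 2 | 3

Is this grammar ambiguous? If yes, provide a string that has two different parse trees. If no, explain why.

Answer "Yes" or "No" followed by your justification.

No - the grammar is unambiguous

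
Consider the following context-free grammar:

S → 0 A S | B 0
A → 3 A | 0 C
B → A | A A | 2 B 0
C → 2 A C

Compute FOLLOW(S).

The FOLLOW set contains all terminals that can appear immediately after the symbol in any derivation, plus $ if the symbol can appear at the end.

We compute FOLLOW(S) using the standard algorithm.
FOLLOW(S) starts with {$}.
FIRST(A) = {0, 3}
FIRST(B) = {0, 2, 3}
FIRST(C) = {2}
FIRST(S) = {0, 2, 3}
FOLLOW(A) = {0, 2, 3}
FOLLOW(B) = {0}
FOLLOW(C) = {0, 2, 3}
FOLLOW(S) = {$}
Therefore, FOLLOW(S) = {$}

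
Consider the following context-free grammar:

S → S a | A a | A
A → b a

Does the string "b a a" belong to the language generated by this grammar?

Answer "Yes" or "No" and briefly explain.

Yes - a valid derivation exists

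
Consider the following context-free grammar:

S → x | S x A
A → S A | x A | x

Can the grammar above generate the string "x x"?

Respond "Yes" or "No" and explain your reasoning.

No - no valid derivation exists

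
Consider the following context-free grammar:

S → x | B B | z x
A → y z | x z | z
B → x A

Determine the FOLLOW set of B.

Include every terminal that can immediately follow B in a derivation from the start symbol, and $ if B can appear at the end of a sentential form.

We compute FOLLOW(B) using the standard algorithm.
FOLLOW(S) starts with {$}.
FIRST(A) = {x, y, z}
FIRST(B) = {x}
FIRST(S) = {x, z}
FOLLOW(A) = {$, x}
FOLLOW(B) = {$, x}
FOLLOW(S) = {$}
Therefore, FOLLOW(B) = {$, x}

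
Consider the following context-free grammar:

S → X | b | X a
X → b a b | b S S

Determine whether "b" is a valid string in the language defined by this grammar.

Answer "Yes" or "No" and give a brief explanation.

Yes - a valid derivation exists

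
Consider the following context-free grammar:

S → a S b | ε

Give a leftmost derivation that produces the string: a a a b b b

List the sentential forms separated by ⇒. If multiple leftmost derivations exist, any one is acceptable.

S ⇒ a S b ⇒ a a S b b ⇒ a a a S b b b ⇒ a a a b b b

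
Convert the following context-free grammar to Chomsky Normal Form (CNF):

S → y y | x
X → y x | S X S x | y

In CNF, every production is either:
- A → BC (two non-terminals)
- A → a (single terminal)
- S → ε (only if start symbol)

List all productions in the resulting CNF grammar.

TY → y; S → x; TX → x; X → y; S → TY TY; X → TY TX; X → S X0; X0 → X X1; X1 → S TX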